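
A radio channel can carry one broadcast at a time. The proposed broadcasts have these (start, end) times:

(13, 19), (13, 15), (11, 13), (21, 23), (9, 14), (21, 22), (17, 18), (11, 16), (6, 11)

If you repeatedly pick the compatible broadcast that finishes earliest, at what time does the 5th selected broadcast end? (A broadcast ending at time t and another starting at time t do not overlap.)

22

By end time: (6,11), (11,13), (9,14), (13,15), (11,16), (17,18), (13,19), (21,22), (21,23).
Pick (6,11); next start ≥ 11 → (11,13); next start ≥ 13 → (13,15); next start ≥ 15 → (17,18); next start ≥ 18 → (21,22).
Selected: (6,11) (11,13) (13,15) (17,18) (21,22)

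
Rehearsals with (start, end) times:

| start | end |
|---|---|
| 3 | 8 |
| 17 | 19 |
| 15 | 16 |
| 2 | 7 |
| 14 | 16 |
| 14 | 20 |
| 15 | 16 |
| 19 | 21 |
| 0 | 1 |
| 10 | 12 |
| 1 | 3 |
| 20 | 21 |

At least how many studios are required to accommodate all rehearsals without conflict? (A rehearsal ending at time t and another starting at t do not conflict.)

4

The answer is the maximum number of intervals overlapping at any instant.
starts: [0, 1, 2, 3, 10, 14, 14, 15, 15, 17, 19, 20]
ends:   [1, 3, 7, 8, 12, 16, 16, 16, 19, 20, 21, 21]
s0→1 e1→0 s1→1 s2→2 e3→1 s3→2 e7→1 e8→0 s10→1 e12→0 s14→1 s14→2 s15→3 s15→4  — peak 4.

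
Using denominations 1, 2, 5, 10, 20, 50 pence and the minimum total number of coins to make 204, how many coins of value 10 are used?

0

Greedy: take as many of the largest coin as possible, then repeat with the remainder.
204 − 4×50→4 − 2×2→0
Count of 10: 0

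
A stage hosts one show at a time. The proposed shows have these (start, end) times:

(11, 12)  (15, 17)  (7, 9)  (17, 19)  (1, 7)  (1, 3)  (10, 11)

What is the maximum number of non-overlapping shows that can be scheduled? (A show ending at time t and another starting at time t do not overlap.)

6

Greedy by earliest finish: after sorting by end time, pick each interval compatible with the last pick.
Sorted by end: (1,3)  (1,7)  (7,9)  (10,11)  (11,12)  (15,17)  (17,19)
take (1,3); take (7,9); take (10,11); take (11,12); take (15,17); take (17,19).
Selected 6 shows.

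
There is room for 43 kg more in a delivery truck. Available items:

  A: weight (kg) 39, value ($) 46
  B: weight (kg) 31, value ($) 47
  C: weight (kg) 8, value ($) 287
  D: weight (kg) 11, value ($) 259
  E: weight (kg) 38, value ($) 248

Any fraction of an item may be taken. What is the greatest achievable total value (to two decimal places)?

702.63

Ratios (sorted): C 35.88, D 23.55, E 6.53, B 1.52, A 1.18
take C (8 @ 287); take D (11 @ 259); take 24/38 of E → 156.63. Capacity used 43/43.
Total value = 702.63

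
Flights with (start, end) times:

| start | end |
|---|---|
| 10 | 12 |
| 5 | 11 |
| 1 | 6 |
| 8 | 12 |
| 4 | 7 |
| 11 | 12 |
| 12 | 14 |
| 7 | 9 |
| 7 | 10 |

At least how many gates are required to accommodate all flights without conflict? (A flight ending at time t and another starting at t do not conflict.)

starts: [1, 4, 5, 7, 7, 8, 10, 11, 12]
ends:   [6, 7, 9, 10, 11, 12, 12, 12, 14]
s1→1 s4→2 s5→3 e6→2 e7→1 s7→2 s7→3 s8→4  — peak 4.

4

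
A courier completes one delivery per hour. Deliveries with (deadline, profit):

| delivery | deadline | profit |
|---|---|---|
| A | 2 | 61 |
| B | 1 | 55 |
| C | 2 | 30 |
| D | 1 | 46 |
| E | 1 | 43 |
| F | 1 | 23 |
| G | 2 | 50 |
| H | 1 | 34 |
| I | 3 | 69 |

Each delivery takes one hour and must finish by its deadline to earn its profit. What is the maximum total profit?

185

Sort by profit descending; place each in the latest free slot ≤ its deadline.
Profit order: I=69 A=61 B=55 G=50 D=46 E=43 H=34 C=30 F=23
Assign: I→slot 3, A→slot 2, B→slot 1, G skipped, D skipped, E skipped, H skipped, C skipped, F skipped.
Slots: [1:B] [2:A] [3:I]
Profit = 55 + 61 + 69 = 185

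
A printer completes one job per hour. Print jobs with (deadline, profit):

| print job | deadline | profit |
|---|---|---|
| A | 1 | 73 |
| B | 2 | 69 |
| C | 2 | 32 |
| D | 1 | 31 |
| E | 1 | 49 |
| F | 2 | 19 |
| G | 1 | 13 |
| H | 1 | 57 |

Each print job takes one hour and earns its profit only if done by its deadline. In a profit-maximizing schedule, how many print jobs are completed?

By profit: A(d1,73), B(d2,69), H(d1,57), E(d1,49), C(d2,32), D(d1,31), F(d2,19), G(d1,13)
A→slot 1; B→slot 2; H skipped; E skipped; C skipped; D skipped; F skipped; G skipped.
2 of 8 scheduled.

2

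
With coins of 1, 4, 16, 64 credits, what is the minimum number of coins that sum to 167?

8

167 = 2×64 + 2×16 + 1×4 + 3×1
Total coins = 2 + 2 + 1 + 3 = 8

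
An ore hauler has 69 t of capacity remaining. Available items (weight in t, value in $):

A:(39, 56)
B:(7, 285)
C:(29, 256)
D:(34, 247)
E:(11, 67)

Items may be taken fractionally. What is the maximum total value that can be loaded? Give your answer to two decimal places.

780.74

Ratios (sorted): B 40.71, C 8.83, D 7.26, E 6.09, A 1.44
take B (7 @ 285); take C (29 @ 256); take 33/34 of D → 239.74. Capacity used 69/69.
Total value = 780.74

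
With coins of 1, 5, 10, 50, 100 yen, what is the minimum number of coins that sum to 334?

10

334 = 3×100 + 3×10 + 4×1
Total coins = 3 + 3 + 4 = 10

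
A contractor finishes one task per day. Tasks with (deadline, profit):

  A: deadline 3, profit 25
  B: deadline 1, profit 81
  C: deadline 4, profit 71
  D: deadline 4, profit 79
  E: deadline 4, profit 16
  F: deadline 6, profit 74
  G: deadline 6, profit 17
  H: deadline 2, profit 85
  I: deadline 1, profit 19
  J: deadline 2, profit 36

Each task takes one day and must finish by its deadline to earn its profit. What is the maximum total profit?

407

Sort by profit descending; place each in the latest free slot ≤ its deadline.
Profit order: H=85 B=81 D=79 F=74 C=71 J=36 A=25 I=19 G=17 E=16
Assign: H→slot 2, B→slot 1, D→slot 4, F→slot 6, C→slot 3, J skipped, A skipped, I skipped, G→slot 5, E skipped.
Slots: [1:B] [2:H] [3:C] [4:D] [5:G] [6:F]
Profit = 81 + 85 + 71 + 79 + 17 + 74 = 407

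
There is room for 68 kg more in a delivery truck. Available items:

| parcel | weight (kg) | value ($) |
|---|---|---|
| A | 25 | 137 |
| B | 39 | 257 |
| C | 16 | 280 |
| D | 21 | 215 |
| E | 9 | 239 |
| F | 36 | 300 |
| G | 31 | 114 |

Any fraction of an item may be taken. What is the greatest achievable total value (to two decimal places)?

917.33

Ratios (sorted): E 26.56, C 17.50, D 10.24, F 8.33, B 6.59, A 5.48, G 3.68
take E (9 @ 239); take C (16 @ 280); take D (21 @ 215); take 22/36 of F → 183.33. Capacity used 68/68.
Total value = 917.33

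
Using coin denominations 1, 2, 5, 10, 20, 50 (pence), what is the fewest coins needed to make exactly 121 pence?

4

121 − 2×50→21 − 1×20→1 − 1×1→0
Total coins = 2 + 1 + 1 = 4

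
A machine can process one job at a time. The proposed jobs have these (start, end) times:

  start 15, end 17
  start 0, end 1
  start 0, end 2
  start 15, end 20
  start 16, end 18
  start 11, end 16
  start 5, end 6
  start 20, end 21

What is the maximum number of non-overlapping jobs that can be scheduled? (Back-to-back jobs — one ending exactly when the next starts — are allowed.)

5

Greedy by earliest finish: after sorting by end time, pick each interval compatible with the last pick.
By end time: (0,1), (0,2), (5,6), (11,16), (15,17), (16,18), (15,20), (20,21).
Pick (0,1); next start ≥ 1 → (5,6); next start ≥ 6 → (11,16); next start ≥ 16 → (16,18); next start ≥ 18 → (20,21).
Selected 5 jobs.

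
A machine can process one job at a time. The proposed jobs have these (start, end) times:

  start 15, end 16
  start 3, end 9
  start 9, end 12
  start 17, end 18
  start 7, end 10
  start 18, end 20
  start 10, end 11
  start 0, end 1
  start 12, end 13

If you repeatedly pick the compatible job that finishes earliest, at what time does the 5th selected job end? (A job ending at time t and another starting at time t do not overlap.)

16

Order by finish time; keep every interval that doesn't clash with the previous kept one.
Sorted by end: (0,1)  (3,9)  (7,10)  (10,11)  (9,12)  (12,13)  (15,16)  (17,18)  (18,20)
take (0,1); take (3,9); take (10,11); skip (9,12); take (12,13); take (15,16); take (17,18); take (18,20).
Selected: (0,1) (3,9) (10,11) (12,13) (15,16) (17,18) (18,20)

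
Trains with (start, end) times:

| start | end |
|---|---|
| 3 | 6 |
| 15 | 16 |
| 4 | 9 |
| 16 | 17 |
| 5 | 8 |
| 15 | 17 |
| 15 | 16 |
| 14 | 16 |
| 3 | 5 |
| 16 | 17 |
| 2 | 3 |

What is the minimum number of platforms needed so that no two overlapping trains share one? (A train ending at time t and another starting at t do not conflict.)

Count concurrent intervals with a sweep; the peak is the room count.
Events (time:±→running): 2:+→1 3:-→0 3:+→1 3:+→2 4:+→3 5:-→2 5:+→3 6:-→2 8:-→1 9:-→0 14:+→1 15:+→2 15:+→3 15:+→4 … peak 4.

4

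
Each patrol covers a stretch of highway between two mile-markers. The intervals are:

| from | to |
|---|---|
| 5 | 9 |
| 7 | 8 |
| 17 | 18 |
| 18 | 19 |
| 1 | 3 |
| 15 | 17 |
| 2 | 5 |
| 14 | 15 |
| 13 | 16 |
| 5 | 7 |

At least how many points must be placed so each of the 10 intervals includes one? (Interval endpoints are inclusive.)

Process intervals by earliest right end; each time one isn't hit yet, stab at its right endpoint.
By right end: [1,3]  [2,5]  [5,7]  [7,8]  [5,9]  [14,15]  [13,16]  [15,17]  [17,18]  [18,19]
[1,3] uncovered → point at 3; [5,7] uncovered → point at 7; [14,15] uncovered → point at 15; [17,18] uncovered → point at 18.
Points: 3, 7, 15, 18 (4 total).

4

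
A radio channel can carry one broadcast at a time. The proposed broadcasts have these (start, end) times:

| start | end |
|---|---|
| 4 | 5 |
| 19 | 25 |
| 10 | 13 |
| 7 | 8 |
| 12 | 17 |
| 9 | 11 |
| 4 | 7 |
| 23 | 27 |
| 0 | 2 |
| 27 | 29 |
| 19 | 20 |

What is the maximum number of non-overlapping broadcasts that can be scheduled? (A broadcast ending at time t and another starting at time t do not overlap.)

Sort by end time and greedily take each interval whose start is ≥ the last chosen end.
By end time: (0,2), (4,5), (4,7), (7,8), (9,11), (10,13), (12,17), (19,20), (19,25), (23,27), (27,29).
Pick (0,2); next start ≥ 2 → (4,5); next start ≥ 5 → (7,8); next start ≥ 8 → (9,11); next start ≥ 11 → (12,17); next start ≥ 17 → (19,20); next start ≥ 20 → (23,27); next start ≥ 27 → (27,29).
Selected 8 broadcasts.

8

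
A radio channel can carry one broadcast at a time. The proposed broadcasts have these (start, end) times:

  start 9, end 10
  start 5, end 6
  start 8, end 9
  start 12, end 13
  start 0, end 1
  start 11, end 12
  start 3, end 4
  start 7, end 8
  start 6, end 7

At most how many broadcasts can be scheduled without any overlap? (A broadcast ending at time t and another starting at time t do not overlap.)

9

Order by finish time; keep every interval that doesn't clash with the previous kept one.
Sorted by end: (0,1)  (3,4)  (5,6)  (6,7)  (7,8)  (8,9)  (9,10)  (11,12)  (12,13)
take (0,1); take (3,4); take (5,6); take (6,7); take (7,8); take (8,9); take (9,10); take (11,12); take (12,13).
Selected 9 broadcasts.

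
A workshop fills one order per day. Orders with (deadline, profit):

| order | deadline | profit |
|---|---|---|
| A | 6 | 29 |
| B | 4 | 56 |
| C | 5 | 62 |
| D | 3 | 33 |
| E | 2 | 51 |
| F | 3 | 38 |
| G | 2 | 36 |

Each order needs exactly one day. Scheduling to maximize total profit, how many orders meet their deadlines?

6

Sort by profit descending; place each in the latest free slot ≤ its deadline.
Profit order: C=62 B=56 E=51 F=38 G=36 D=33 A=29
Assign: C→slot 5, B→slot 4, E→slot 2, F→slot 3, G→slot 1, D skipped, A→slot 6.
Slots: [1:G] [2:E] [3:F] [4:B] [5:C] [6:A]
6 of 7 scheduled.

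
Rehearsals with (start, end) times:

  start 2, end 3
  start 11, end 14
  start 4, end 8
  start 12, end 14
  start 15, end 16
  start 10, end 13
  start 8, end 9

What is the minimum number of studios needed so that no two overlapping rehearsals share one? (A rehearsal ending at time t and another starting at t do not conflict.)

3

Count concurrent intervals with a sweep; the peak is the room count.
starts: [2, 4, 8, 10, 11, 12, 15]
ends:   [3, 8, 9, 13, 14, 14, 16]
s2→1 e3→0 s4→1 e8→0 s8→1 e9→0 s10→1 s11→2 s12→3  — peak 3.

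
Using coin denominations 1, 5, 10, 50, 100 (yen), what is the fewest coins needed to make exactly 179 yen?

9

179 = 1×100 + 1×50 + 2×10 + 1×5 + 4×1
Total coins = 1 + 1 + 2 + 1 + 4 = 9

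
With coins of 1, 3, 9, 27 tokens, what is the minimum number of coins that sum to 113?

Use the largest denomination that fits, subtract, and repeat.
113 = 4×27 + 1×3 + 2×1
Total coins = 4 + 1 + 2 = 7

7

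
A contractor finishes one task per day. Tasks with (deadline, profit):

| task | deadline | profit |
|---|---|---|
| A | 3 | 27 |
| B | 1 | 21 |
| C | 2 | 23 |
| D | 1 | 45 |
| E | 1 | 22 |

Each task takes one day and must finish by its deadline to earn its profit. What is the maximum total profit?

By profit: D(d1,45), A(d3,27), C(d2,23), E(d1,22), B(d1,21)
D→slot 1; A→slot 3; C→slot 2; E skipped; B skipped.
Profit = 45 + 23 + 27 = 95

95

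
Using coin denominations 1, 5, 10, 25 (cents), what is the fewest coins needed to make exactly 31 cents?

3

Greedy: take as many of the largest coin as possible, then repeat with the remainder.
31 = 1×25 + 1×5 + 1×1
Total coins = 1 + 1 + 1 = 3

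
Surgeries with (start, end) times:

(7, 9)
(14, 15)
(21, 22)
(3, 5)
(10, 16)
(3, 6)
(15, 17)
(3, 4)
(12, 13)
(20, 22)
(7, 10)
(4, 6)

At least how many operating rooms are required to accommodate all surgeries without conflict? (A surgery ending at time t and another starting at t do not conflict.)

3

The answer is the maximum number of intervals overlapping at any instant.
starts: [3, 3, 3, 4, 7, 7, 10, 12, 14, 15, 20, 21]
ends:   [4, 5, 6, 6, 9, 10, 13, 15, 16, 17, 22, 22]
s3→1 s3→2 s3→3  — peak 3.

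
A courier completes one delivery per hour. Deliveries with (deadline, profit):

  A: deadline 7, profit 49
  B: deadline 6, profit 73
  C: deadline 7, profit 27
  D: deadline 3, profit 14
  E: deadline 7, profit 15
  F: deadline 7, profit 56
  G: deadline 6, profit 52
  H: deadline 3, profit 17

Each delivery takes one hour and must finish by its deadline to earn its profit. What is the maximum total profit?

Sort by profit descending; place each in the latest free slot ≤ its deadline.
Profit order: B=73 F=56 G=52 A=49 C=27 H=17 E=15 D=14
Assign: B→slot 6, F→slot 7, G→slot 5, A→slot 4, C→slot 3, H→slot 2, E→slot 1, D skipped.
Slots: [1:E] [2:H] [3:C] [4:A] [5:G] [6:B] [7:F]
Profit = 15 + 17 + 27 + 49 + 52 + 73 + 56 = 289

289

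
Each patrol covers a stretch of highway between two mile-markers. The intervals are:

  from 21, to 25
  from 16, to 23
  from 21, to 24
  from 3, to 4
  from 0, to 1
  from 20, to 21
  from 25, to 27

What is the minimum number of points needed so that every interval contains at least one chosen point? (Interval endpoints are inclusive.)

4

By right end: [0,1]  [3,4]  [20,21]  [16,23]  [21,24]  [21,25]  [25,27]
[0,1] uncovered → point at 1; [3,4] uncovered → point at 4; [20,21] uncovered → point at 21; [25,27] uncovered → point at 27.
Points: 1, 4, 21, 27 (4 total).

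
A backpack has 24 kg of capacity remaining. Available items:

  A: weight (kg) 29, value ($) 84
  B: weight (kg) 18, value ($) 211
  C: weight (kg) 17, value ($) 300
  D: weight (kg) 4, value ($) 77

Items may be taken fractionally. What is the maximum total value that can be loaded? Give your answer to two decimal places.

412.17

Sort by value per unit weight and fill in that order.
Order: D (77/4=19.25) > C (300/17=17.65) > B (211/18=11.72) > A (84/29=2.90)
Fill: take D (4 @ 77) → take C (17 @ 300) → take 3/18 of B → 35.17; 24/24 used.
Total value = 412.17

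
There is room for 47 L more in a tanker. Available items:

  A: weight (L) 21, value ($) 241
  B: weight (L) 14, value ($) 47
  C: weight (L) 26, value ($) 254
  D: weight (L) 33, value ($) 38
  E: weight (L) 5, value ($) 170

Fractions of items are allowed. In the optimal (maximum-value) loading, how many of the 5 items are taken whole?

Ratios (sorted): E 34.00, A 11.48, C 9.77, B 3.36, D 1.15
take E (5 @ 170); take A (21 @ 241); take 21/26 of C → 205.15. Capacity used 47/47.
2 item(s) taken whole; one partial (take 21/26 of C).

2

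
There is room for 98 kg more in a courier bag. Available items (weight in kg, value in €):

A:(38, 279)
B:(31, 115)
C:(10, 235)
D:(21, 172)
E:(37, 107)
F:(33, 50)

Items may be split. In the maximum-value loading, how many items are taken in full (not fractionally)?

Sort by value per unit weight and fill in that order.
Order: C (235/10=23.50) > D (172/21=8.19) > A (279/38=7.34) > B (115/31=3.71) > E (107/37=2.89) > F (50/33=1.52)
Fill: take C (10 @ 235) → take D (21 @ 172) → take A (38 @ 279) → take 29/31 of B → 107.58; 98/98 used.
3 item(s) taken whole; one partial (take 29/31 of B).

3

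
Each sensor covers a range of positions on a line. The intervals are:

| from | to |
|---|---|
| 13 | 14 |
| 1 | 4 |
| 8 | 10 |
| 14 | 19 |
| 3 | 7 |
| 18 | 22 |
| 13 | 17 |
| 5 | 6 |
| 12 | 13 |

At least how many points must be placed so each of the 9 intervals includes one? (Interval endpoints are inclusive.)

Sort by right endpoint; whenever an interval is uncovered, place a point at its right end.
Sorted: [1,4] [5,6] [3,7] [8,10] [12,13] [13,14] [13,17] [14,19] [18,22]
{[1,4]} hit by 4; {[5,6],[3,7]} hit by 6; {[8,10]} hit by 10; {[12,13],[13,14],[13,17]} hit by 13; {[14,19],[18,22]} hit by 19.
Points: 4, 6, 10, 13, 19 (5 total).

5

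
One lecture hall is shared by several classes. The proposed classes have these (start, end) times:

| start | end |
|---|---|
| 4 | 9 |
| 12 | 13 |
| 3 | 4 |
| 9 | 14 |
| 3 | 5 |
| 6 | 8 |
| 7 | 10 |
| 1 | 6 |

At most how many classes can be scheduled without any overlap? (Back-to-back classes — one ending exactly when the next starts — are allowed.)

3

By end time: (3,4), (3,5), (1,6), (6,8), (4,9), (7,10), (12,13), (9,14).
Pick (3,4); next start ≥ 4 → (6,8); next start ≥ 8 → (12,13).
Selected 3 classes.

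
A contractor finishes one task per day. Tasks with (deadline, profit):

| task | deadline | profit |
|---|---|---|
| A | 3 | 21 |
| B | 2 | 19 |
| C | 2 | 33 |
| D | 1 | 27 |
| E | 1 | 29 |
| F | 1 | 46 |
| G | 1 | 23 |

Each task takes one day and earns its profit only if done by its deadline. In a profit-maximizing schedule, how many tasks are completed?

3

Take jobs in profit order; each goes to the latest open slot no later than its deadline.
Profit order: F=46 C=33 E=29 D=27 G=23 A=21 B=19
Assign: F→slot 1, C→slot 2, E skipped, D skipped, G skipped, A→slot 3, B skipped.
Slots: [1:F] [2:C] [3:A]
3 of 7 scheduled.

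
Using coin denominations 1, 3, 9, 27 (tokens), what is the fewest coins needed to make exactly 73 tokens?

73 − 2×27→19 − 2×9→1 − 1×1→0
Total coins = 2 + 2 + 1 = 5

5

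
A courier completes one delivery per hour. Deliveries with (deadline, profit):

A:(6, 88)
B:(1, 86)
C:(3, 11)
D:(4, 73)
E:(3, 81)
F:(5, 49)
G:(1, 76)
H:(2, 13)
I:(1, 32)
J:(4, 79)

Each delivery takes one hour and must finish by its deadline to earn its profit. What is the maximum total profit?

456

By profit: A(d6,88), B(d1,86), E(d3,81), J(d4,79), G(d1,76), D(d4,73), F(d5,49), I(d1,32), H(d2,13), C(d3,11)
A→slot 6; B→slot 1; E→slot 3; J→slot 4; G skipped; D→slot 2; F→slot 5; I skipped; H skipped; C skipped.
Profit = 86 + 73 + 81 + 79 + 49 + 88 = 456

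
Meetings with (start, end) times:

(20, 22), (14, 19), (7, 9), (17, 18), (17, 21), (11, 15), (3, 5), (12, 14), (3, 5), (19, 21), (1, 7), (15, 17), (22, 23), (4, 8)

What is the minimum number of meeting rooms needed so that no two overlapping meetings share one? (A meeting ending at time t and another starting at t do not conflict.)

4

The answer is the maximum number of intervals overlapping at any instant.
starts: [1, 3, 3, 4, 7, 11, 12, 14, 15, 17, 17, 19, 20, 22]
ends:   [5, 5, 7, 8, 9, 14, 15, 17, 18, 19, 21, 21, 22, 23]
s1→1 s3→2 s3→3 s4→4  — peak 4.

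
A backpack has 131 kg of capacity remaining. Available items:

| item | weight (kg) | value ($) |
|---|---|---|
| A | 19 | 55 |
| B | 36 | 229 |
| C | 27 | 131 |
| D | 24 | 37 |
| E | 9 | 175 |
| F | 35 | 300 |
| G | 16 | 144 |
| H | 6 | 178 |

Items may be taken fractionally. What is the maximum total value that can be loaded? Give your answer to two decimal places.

Order: H (178/6=29.67) > E (175/9=19.44) > G (144/16=9.00) > F (300/35=8.57) > B (229/36=6.36) > C (131/27=4.85) > A (55/19=2.89) > D (37/24=1.54)
Fill: take H (6 @ 178) → take E (9 @ 175) → take G (16 @ 144) → take F (35 @ 300) → take B (36 @ 229) → take C (27 @ 131) → take 2/19 of A → 5.79; 131/131 used.
Total value = 1162.79

1162.79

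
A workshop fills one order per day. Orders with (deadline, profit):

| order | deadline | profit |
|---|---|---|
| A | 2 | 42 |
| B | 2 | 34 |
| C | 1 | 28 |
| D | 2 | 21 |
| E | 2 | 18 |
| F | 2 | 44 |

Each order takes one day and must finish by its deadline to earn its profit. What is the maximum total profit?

86

By profit: F(d2,44), A(d2,42), B(d2,34), C(d1,28), D(d2,21), E(d2,18)
F→slot 2; A→slot 1; B skipped; C skipped; D skipped; E skipped.
Profit = 42 + 44 = 86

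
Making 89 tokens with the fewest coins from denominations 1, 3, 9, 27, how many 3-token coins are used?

2

89 = 3×27 + 2×3 + 2×1
Count of 3: 2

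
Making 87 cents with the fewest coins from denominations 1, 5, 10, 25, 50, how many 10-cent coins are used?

1

Use the largest denomination that fits, subtract, and repeat.
87 − 1×50→37 − 1×25→12 − 1×10→2 − 2×1→0
Count of 10: 1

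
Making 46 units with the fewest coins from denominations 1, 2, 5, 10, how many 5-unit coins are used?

46 − 4×10→6 − 1×5→1 − 1×1→0
Count of 5: 1

1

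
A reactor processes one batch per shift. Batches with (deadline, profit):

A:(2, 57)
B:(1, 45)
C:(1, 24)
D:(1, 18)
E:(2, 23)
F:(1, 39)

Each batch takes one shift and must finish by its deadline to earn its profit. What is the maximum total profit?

102

Take jobs in profit order; each goes to the latest open slot no later than its deadline.
By profit: A(d2,57), B(d1,45), F(d1,39), C(d1,24), E(d2,23), D(d1,18)
A→slot 2; B→slot 1; F skipped; C skipped; E skipped; D skipped.
Profit = 45 + 57 = 102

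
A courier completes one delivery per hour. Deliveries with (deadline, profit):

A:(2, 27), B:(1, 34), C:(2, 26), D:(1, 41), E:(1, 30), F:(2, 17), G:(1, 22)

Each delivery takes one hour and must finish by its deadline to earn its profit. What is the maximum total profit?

68

Sort by profit descending; place each in the latest free slot ≤ its deadline.
By profit: D(d1,41), B(d1,34), E(d1,30), A(d2,27), C(d2,26), G(d1,22), F(d2,17)
D→slot 1; B skipped; E skipped; A→slot 2; C skipped; G skipped; F skipped.
Profit = 41 + 27 = 68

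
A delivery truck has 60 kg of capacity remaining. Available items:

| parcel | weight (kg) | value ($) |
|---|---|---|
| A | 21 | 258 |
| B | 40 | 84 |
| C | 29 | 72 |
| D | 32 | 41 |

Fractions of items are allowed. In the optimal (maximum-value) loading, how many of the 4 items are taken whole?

2

Greedy by value/weight ratio, highest first.
Order: A (258/21=12.29) > C (72/29=2.48) > B (84/40=2.10) > D (41/32=1.28)
Fill: take A (21 @ 258) → take C (29 @ 72) → take 10/40 of B → 21.00; 60/60 used.
2 item(s) taken whole; one partial (take 10/40 of B).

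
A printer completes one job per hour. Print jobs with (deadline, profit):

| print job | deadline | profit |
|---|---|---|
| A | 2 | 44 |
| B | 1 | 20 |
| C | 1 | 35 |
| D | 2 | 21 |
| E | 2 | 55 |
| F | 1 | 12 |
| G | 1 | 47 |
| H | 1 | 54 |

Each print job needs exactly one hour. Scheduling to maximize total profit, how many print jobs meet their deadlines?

By profit: E(d2,55), H(d1,54), G(d1,47), A(d2,44), C(d1,35), D(d2,21), B(d1,20), F(d1,12)
E→slot 2; H→slot 1; G skipped; A skipped; C skipped; D skipped; B skipped; F skipped.
2 of 8 scheduled.

2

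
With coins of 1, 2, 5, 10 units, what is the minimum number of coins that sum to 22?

3

22 = 2×10 + 1×2
Total coins = 2 + 1 = 3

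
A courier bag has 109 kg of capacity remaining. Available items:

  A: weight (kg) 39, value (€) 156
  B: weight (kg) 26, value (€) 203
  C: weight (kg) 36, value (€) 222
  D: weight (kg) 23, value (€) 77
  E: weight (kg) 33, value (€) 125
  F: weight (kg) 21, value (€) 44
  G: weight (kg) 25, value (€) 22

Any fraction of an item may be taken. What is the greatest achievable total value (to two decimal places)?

611.30

Sort by value per unit weight and fill in that order.
Ratios (sorted): B 7.81, C 6.17, A 4.00, E 3.79, D 3.35, F 2.10, G 0.88
take B (26 @ 203); take C (36 @ 222); take A (39 @ 156); take 8/33 of E → 30.30. Capacity used 109/109.
Total value = 611.30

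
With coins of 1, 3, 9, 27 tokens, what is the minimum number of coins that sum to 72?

4

Use the largest denomination that fits, subtract, and repeat.
72 − 2×27→18 − 2×9→0
Total coins = 2 + 2 = 4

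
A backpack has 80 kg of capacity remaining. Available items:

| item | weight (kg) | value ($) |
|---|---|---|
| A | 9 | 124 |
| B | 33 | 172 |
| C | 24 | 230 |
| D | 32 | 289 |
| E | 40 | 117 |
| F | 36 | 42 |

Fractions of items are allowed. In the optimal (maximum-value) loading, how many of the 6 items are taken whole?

Order: A (124/9=13.78) > C (230/24=9.58) > D (289/32=9.03) > B (172/33=5.21) > E (117/40=2.92) > F (42/36=1.17)
Fill: take A (9 @ 124) → take C (24 @ 230) → take D (32 @ 289) → take 15/33 of B → 78.18; 80/80 used.
3 item(s) taken whole; one partial (take 15/33 of B).

3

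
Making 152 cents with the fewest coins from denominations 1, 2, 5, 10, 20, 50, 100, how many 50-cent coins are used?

Greedy: take as many of the largest coin as possible, then repeat with the remainder.
152 − 1×100→52 − 1×50→2 − 1×2→0
Count of 50: 1

1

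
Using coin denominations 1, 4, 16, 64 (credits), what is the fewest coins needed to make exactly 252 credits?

Greedy: take as many of the largest coin as possible, then repeat with the remainder.
252 − 3×64→60 − 3×16→12 − 3×4→0
Total coins = 3 + 3 + 3 = 9

9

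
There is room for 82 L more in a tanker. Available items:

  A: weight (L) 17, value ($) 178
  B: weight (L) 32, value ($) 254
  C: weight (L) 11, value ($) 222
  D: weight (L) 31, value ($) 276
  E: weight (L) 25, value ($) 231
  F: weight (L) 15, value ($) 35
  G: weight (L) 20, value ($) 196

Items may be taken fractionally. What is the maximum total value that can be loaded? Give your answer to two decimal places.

Greedy by value/weight ratio, highest first.
Order: C (222/11=20.18) > A (178/17=10.47) > G (196/20=9.80) > E (231/25=9.24) > D (276/31=8.90) > B (254/32=7.94) > F (35/15=2.33)
Fill: take C (11 @ 222) → take A (17 @ 178) → take G (20 @ 196) → take E (25 @ 231) → take 9/31 of D → 80.13; 82/82 used.
Total value = 907.13

907.13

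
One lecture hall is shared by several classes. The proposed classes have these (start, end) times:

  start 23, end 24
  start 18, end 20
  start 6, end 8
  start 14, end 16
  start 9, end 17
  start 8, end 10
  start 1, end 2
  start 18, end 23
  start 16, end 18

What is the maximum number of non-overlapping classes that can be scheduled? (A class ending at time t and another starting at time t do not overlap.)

Sort by end time and greedily take each interval whose start is ≥ the last chosen end.
By end time: (1,2), (6,8), (8,10), (14,16), (9,17), (16,18), (18,20), (18,23), (23,24).
Pick (1,2); next start ≥ 2 → (6,8); next start ≥ 8 → (8,10); next start ≥ 10 → (14,16); next start ≥ 16 → (16,18); next start ≥ 18 → (18,20); next start ≥ 20 → (23,24).
Selected 7 classes.

7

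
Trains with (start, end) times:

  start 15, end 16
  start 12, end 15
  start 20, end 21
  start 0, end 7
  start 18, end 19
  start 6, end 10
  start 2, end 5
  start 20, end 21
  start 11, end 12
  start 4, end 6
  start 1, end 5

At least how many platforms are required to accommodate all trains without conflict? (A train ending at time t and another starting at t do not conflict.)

4

starts: [0, 1, 2, 4, 6, 11, 12, 15, 18, 20, 20]
ends:   [5, 5, 6, 7, 10, 12, 15, 16, 19, 21, 21]
s0→1 s1→2 s2→3 s4→4  — peak 4.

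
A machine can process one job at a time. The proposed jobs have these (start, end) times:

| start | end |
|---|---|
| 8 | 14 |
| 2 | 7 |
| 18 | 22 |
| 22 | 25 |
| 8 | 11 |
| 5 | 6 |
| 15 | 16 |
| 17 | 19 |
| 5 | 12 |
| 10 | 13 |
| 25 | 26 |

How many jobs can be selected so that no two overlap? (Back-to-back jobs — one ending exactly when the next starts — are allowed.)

6

Sorted by end: (5,6)  (2,7)  (8,11)  (5,12)  (10,13)  (8,14)  (15,16)  (17,19)  (18,22)  (22,25)  (25,26)
take (5,6); take (8,11); skip (5,12); skip (8,14); take (15,16); take (17,19); take (22,25); take (25,26).
Selected 6 jobs.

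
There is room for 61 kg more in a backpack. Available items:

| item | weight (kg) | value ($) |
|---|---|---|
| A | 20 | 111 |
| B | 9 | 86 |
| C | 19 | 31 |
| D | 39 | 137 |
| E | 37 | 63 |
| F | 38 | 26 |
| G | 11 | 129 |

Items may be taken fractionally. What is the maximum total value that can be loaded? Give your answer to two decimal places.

399.77

Sort by value per unit weight and fill in that order.
Ratios (sorted): G 11.73, B 9.56, A 5.55, D 3.51, E 1.70, C 1.63, F 0.68
take G (11 @ 129); take B (9 @ 86); take A (20 @ 111); take 21/39 of D → 73.77. Capacity used 61/61.
Total value = 399.77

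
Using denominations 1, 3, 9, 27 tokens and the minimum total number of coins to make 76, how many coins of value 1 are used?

1

76 = 2×27 + 2×9 + 1×3 + 1×1
Count of 1: 1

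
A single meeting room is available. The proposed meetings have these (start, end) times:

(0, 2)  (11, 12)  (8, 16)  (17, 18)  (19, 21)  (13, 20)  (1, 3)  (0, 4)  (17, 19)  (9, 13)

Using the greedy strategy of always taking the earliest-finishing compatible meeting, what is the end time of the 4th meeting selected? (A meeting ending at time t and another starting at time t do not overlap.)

21

By end time: (0,2), (1,3), (0,4), (11,12), (9,13), (8,16), (17,18), (17,19), (13,20), (19,21).
Pick (0,2); next start ≥ 2 → (11,12); next start ≥ 12 → (17,18); next start ≥ 18 → (19,21).
Selected: (0,2) (11,12) (17,18) (19,21)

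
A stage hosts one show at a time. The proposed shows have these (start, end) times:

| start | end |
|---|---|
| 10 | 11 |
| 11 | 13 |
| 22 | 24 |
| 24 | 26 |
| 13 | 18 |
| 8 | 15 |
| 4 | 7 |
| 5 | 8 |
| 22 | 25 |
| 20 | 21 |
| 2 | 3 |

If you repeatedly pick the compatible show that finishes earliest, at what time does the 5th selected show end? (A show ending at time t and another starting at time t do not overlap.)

18

Sort by end time and greedily take each interval whose start is ≥ the last chosen end.
Sorted by end: (2,3)  (4,7)  (5,8)  (10,11)  (11,13)  (8,15)  (13,18)  (20,21)  (22,24)  (22,25)  (24,26)
take (2,3); take (4,7); take (10,11); take (11,13); take (13,18); take (20,21); take (22,24); take (24,26).
Selected: (2,3) (4,7) (10,11) (11,13) (13,18) (20,21) (22,24) (24,26)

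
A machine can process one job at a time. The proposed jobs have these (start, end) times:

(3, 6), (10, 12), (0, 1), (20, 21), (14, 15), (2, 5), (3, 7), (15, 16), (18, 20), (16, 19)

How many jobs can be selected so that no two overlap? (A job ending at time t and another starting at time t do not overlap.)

By end time: (0,1), (2,5), (3,6), (3,7), (10,12), (14,15), (15,16), (16,19), (18,20), (20,21).
Pick (0,1); next start ≥ 1 → (2,5); next start ≥ 5 → (10,12); next start ≥ 12 → (14,15); next start ≥ 15 → (15,16); next start ≥ 16 → (16,19); next start ≥ 19 → (20,21).
Selected 7 jobs.

7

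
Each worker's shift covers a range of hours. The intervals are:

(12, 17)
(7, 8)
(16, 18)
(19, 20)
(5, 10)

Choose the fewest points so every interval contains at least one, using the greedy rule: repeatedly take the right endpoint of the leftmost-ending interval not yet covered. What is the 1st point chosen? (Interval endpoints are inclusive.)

8

By right end: [7,8]  [5,10]  [12,17]  [16,18]  [19,20]
[7,8] uncovered → point at 8; [12,17] uncovered → point at 17; [19,20] uncovered → point at 20.
Points: 8, 17, 20 (3 total).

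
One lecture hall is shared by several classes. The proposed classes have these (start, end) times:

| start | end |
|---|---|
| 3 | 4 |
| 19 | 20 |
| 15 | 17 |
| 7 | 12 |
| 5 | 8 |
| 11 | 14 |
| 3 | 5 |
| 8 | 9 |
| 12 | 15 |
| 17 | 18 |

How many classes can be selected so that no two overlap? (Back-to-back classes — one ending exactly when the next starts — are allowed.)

Sorted by end: (3,4)  (3,5)  (5,8)  (8,9)  (7,12)  (11,14)  (12,15)  (15,17)  (17,18)  (19,20)
take (3,4); take (5,8); take (8,9); take (11,14); take (15,17); take (17,18); take (19,20).
Selected 7 classes.

7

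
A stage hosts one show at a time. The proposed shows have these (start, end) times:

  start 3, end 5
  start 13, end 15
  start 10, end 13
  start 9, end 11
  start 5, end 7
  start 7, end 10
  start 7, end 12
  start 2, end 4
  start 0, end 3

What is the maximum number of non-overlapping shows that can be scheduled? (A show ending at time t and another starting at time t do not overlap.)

6

By end time: (0,3), (2,4), (3,5), (5,7), (7,10), (9,11), (7,12), (10,13), (13,15).
Pick (0,3); next start ≥ 3 → (3,5); next start ≥ 5 → (5,7); next start ≥ 7 → (7,10); next start ≥ 10 → (10,13); next start ≥ 13 → (13,15).
Selected 6 shows.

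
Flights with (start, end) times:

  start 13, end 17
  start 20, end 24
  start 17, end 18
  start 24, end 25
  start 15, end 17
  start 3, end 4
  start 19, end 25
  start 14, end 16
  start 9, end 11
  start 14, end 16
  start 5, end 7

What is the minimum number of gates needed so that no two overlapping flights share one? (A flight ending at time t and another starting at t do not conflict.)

Events (time:±→running): 3:+→1 4:-→0 5:+→1 7:-→0 9:+→1 11:-→0 13:+→1 14:+→2 14:+→3 15:+→4 … peak 4.

4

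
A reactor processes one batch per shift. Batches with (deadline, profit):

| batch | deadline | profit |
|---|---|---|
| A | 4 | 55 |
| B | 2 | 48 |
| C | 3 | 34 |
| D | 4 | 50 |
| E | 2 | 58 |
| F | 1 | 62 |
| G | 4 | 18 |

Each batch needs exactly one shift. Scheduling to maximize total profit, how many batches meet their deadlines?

4

Profit order: F=62 E=58 A=55 D=50 B=48 C=34 G=18
Assign: F→slot 1, E→slot 2, A→slot 4, D→slot 3, B skipped, C skipped, G skipped.
Slots: [1:F] [2:E] [3:D] [4:A]
4 of 7 scheduled.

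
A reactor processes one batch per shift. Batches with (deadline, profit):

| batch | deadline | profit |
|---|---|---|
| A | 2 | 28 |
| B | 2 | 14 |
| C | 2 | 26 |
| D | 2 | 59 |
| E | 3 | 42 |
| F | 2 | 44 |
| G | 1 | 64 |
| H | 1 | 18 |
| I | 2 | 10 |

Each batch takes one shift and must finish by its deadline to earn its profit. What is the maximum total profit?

165

By profit: G(d1,64), D(d2,59), F(d2,44), E(d3,42), A(d2,28), C(d2,26), H(d1,18), B(d2,14), I(d2,10)
G→slot 1; D→slot 2; F skipped; E→slot 3; A skipped; C skipped; H skipped; B skipped; I skipped.
Profit = 64 + 59 + 42 = 165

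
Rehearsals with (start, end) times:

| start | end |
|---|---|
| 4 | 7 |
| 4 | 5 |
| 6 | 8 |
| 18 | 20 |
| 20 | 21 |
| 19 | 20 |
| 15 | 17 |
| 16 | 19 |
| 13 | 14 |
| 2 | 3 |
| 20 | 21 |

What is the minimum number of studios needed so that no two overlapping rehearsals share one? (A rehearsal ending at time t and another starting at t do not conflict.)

Count concurrent intervals with a sweep; the peak is the room count.
starts: [2, 4, 4, 6, 13, 15, 16, 18, 19, 20, 20]
ends:   [3, 5, 7, 8, 14, 17, 19, 20, 20, 21, 21]
s2→1 e3→0 s4→1 s4→2  — peak 2.

2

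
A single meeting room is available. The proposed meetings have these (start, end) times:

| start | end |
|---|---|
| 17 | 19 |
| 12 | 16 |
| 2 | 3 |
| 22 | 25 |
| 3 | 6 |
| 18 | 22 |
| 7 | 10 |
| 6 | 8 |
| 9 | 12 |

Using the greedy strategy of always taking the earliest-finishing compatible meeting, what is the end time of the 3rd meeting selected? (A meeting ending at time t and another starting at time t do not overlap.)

Sorted by end: (2,3)  (3,6)  (6,8)  (7,10)  (9,12)  (12,16)  (17,19)  (18,22)  (22,25)
take (2,3); take (3,6); take (6,8); take (9,12); take (12,16); take (17,19); take (22,25).
Selected: (2,3) (3,6) (6,8) (9,12) (12,16) (17,19) (22,25)

8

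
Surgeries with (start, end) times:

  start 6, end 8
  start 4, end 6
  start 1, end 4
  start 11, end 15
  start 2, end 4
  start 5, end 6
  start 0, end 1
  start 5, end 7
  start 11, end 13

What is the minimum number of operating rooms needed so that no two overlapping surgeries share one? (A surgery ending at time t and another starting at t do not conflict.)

3

The answer is the maximum number of intervals overlapping at any instant.
Events (time:±→running): 0:+→1 1:-→0 1:+→1 2:+→2 4:-→1 4:-→0 4:+→1 5:+→2 5:+→3 … peak 3.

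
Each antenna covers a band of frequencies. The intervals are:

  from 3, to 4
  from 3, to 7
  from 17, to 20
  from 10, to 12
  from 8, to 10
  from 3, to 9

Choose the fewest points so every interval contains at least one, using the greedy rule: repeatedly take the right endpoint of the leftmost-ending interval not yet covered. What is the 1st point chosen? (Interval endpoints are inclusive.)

By right end: [3,4]  [3,7]  [3,9]  [8,10]  [10,12]  [17,20]
[3,4] uncovered → point at 4; [8,10] uncovered → point at 10; [17,20] uncovered → point at 20.
Points: 4, 10, 20 (3 total).

4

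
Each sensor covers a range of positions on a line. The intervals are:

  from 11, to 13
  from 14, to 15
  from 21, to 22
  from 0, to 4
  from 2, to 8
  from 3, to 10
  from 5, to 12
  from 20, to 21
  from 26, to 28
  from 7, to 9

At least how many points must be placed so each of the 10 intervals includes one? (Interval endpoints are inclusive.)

Sorted: [0,4] [2,8] [7,9] [3,10] [5,12] [11,13] [14,15] [20,21] [21,22] [26,28]
{[0,4],[2,8]} hit by 4; {[7,9],[3,10],[5,12]} hit by 9; {[11,13]} hit by 13; {[14,15]} hit by 15; {[20,21],[21,22]} hit by 21; {[26,28]} hit by 28.
Points: 4, 9, 13, 15, 21, 28 (6 total).

6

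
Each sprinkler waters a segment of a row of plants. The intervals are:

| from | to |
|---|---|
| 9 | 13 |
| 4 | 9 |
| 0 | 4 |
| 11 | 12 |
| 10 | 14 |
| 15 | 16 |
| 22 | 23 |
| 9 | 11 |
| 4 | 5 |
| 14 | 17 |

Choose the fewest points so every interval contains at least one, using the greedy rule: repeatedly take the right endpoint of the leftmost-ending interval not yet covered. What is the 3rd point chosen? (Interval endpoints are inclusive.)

Process intervals by earliest right end; each time one isn't hit yet, stab at its right endpoint.
By right end: [0,4]  [4,5]  [4,9]  [9,11]  [11,12]  [9,13]  [10,14]  [15,16]  [14,17]  [22,23]
[0,4] uncovered → point at 4; [9,11] uncovered → point at 11; [15,16] uncovered → point at 16; [22,23] uncovered → point at 23.
Points: 4, 11, 16, 23 (4 total).

16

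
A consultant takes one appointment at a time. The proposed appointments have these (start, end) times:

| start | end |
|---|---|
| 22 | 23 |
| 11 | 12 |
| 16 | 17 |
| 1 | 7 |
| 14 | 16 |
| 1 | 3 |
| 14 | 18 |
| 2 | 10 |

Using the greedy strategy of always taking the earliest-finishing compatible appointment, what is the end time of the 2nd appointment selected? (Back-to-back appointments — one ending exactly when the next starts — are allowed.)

Order by finish time; keep every interval that doesn't clash with the previous kept one.
By end time: (1,3), (1,7), (2,10), (11,12), (14,16), (16,17), (14,18), (22,23).
Pick (1,3); next start ≥ 3 → (11,12); next start ≥ 12 → (14,16); next start ≥ 16 → (16,17); next start ≥ 17 → (22,23).
Selected: (1,3) (11,12) (14,16) (16,17) (22,23)

12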